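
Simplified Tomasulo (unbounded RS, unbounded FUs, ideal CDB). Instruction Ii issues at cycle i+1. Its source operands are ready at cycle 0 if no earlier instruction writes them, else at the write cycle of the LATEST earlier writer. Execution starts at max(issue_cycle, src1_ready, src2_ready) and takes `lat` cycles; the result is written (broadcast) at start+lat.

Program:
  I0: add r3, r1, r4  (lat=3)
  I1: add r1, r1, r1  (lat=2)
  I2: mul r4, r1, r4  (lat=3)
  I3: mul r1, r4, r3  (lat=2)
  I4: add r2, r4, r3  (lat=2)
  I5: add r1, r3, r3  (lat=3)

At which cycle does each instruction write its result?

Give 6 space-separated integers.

I0 add r3: issue@1 deps=(None,None) exec_start@1 write@4
I1 add r1: issue@2 deps=(None,None) exec_start@2 write@4
I2 mul r4: issue@3 deps=(1,None) exec_start@4 write@7
I3 mul r1: issue@4 deps=(2,0) exec_start@7 write@9
I4 add r2: issue@5 deps=(2,0) exec_start@7 write@9
I5 add r1: issue@6 deps=(0,0) exec_start@6 write@9

Answer: 4 4 7 9 9 9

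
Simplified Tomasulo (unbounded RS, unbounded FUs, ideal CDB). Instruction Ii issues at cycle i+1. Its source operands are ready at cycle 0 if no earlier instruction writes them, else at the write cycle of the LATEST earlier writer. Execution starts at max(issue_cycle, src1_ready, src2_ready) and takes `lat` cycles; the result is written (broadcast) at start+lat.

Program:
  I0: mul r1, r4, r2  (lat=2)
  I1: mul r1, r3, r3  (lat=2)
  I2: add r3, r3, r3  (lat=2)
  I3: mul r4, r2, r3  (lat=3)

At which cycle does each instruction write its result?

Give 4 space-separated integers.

I0 mul r1: issue@1 deps=(None,None) exec_start@1 write@3
I1 mul r1: issue@2 deps=(None,None) exec_start@2 write@4
I2 add r3: issue@3 deps=(None,None) exec_start@3 write@5
I3 mul r4: issue@4 deps=(None,2) exec_start@5 write@8

Answer: 3 4 5 8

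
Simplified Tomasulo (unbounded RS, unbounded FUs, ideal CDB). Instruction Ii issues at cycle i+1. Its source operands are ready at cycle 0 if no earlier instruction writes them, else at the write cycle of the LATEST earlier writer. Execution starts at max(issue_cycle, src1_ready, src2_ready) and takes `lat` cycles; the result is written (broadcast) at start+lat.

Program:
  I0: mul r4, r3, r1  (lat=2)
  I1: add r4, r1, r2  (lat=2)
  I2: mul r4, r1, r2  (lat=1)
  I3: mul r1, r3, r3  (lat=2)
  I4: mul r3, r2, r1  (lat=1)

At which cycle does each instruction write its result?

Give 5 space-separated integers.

Answer: 3 4 4 6 7

Derivation:
I0 mul r4: issue@1 deps=(None,None) exec_start@1 write@3
I1 add r4: issue@2 deps=(None,None) exec_start@2 write@4
I2 mul r4: issue@3 deps=(None,None) exec_start@3 write@4
I3 mul r1: issue@4 deps=(None,None) exec_start@4 write@6
I4 mul r3: issue@5 deps=(None,3) exec_start@6 write@7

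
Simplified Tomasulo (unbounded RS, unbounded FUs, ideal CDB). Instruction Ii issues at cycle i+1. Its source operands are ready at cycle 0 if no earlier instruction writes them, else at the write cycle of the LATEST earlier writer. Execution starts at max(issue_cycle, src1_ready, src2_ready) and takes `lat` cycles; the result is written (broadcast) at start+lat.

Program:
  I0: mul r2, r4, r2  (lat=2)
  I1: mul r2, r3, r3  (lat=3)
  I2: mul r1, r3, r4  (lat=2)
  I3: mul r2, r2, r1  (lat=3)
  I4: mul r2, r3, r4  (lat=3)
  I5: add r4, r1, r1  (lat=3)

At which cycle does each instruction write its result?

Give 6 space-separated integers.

Answer: 3 5 5 8 8 9

Derivation:
I0 mul r2: issue@1 deps=(None,None) exec_start@1 write@3
I1 mul r2: issue@2 deps=(None,None) exec_start@2 write@5
I2 mul r1: issue@3 deps=(None,None) exec_start@3 write@5
I3 mul r2: issue@4 deps=(1,2) exec_start@5 write@8
I4 mul r2: issue@5 deps=(None,None) exec_start@5 write@8
I5 add r4: issue@6 deps=(2,2) exec_start@6 write@9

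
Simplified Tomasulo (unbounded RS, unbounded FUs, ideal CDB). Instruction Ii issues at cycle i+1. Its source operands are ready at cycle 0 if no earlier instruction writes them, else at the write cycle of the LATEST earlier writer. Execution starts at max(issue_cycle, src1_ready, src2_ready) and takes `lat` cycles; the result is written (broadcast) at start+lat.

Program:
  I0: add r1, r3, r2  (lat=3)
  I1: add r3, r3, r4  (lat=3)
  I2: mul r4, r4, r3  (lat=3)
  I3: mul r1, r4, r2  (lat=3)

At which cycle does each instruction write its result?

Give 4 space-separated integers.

I0 add r1: issue@1 deps=(None,None) exec_start@1 write@4
I1 add r3: issue@2 deps=(None,None) exec_start@2 write@5
I2 mul r4: issue@3 deps=(None,1) exec_start@5 write@8
I3 mul r1: issue@4 deps=(2,None) exec_start@8 write@11

Answer: 4 5 8 11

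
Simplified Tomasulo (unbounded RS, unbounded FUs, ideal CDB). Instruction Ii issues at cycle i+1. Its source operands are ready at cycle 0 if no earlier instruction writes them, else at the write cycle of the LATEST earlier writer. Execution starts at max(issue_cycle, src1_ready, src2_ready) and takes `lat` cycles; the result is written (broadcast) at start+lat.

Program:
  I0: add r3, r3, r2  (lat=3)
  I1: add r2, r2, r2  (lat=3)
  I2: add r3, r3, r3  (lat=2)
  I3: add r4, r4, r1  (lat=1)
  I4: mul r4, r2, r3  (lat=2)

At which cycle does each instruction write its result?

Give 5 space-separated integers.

Answer: 4 5 6 5 8

Derivation:
I0 add r3: issue@1 deps=(None,None) exec_start@1 write@4
I1 add r2: issue@2 deps=(None,None) exec_start@2 write@5
I2 add r3: issue@3 deps=(0,0) exec_start@4 write@6
I3 add r4: issue@4 deps=(None,None) exec_start@4 write@5
I4 mul r4: issue@5 deps=(1,2) exec_start@6 write@8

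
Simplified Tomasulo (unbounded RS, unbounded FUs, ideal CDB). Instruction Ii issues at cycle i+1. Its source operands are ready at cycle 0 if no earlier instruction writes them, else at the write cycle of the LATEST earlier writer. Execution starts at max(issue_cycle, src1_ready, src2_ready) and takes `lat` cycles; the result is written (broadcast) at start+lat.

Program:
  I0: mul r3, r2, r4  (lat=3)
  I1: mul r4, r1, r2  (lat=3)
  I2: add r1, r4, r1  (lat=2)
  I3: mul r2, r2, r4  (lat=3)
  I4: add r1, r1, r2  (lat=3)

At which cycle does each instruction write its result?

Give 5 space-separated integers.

Answer: 4 5 7 8 11

Derivation:
I0 mul r3: issue@1 deps=(None,None) exec_start@1 write@4
I1 mul r4: issue@2 deps=(None,None) exec_start@2 write@5
I2 add r1: issue@3 deps=(1,None) exec_start@5 write@7
I3 mul r2: issue@4 deps=(None,1) exec_start@5 write@8
I4 add r1: issue@5 deps=(2,3) exec_start@8 write@11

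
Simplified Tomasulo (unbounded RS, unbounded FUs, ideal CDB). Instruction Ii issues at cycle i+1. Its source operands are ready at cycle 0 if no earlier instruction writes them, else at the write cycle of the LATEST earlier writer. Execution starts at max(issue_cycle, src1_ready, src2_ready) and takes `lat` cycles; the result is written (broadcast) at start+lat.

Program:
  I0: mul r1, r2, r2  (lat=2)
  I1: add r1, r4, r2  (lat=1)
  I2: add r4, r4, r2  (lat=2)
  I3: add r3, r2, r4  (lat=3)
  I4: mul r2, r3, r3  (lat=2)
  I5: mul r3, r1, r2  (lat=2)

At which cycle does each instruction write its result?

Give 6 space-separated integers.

Answer: 3 3 5 8 10 12

Derivation:
I0 mul r1: issue@1 deps=(None,None) exec_start@1 write@3
I1 add r1: issue@2 deps=(None,None) exec_start@2 write@3
I2 add r4: issue@3 deps=(None,None) exec_start@3 write@5
I3 add r3: issue@4 deps=(None,2) exec_start@5 write@8
I4 mul r2: issue@5 deps=(3,3) exec_start@8 write@10
I5 mul r3: issue@6 deps=(1,4) exec_start@10 write@12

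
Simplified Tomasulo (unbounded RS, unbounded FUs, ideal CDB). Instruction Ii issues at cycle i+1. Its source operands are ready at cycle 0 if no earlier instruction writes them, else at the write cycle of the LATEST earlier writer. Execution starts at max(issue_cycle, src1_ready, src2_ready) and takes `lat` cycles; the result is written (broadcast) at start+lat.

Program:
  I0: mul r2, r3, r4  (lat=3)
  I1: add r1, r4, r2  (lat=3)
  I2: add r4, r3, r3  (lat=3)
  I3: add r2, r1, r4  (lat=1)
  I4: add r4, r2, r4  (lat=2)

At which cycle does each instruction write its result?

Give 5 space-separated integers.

Answer: 4 7 6 8 10

Derivation:
I0 mul r2: issue@1 deps=(None,None) exec_start@1 write@4
I1 add r1: issue@2 deps=(None,0) exec_start@4 write@7
I2 add r4: issue@3 deps=(None,None) exec_start@3 write@6
I3 add r2: issue@4 deps=(1,2) exec_start@7 write@8
I4 add r4: issue@5 deps=(3,2) exec_start@8 write@10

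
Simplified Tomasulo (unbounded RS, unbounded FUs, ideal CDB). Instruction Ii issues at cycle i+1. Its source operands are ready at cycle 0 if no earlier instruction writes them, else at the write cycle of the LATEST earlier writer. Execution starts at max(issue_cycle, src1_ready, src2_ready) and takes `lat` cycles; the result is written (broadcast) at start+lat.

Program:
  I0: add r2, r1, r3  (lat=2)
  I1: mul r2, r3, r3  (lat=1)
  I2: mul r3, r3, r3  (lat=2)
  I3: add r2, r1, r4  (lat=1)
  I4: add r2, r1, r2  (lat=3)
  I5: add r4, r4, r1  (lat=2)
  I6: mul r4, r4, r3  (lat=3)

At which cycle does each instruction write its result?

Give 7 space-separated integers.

Answer: 3 3 5 5 8 8 11

Derivation:
I0 add r2: issue@1 deps=(None,None) exec_start@1 write@3
I1 mul r2: issue@2 deps=(None,None) exec_start@2 write@3
I2 mul r3: issue@3 deps=(None,None) exec_start@3 write@5
I3 add r2: issue@4 deps=(None,None) exec_start@4 write@5
I4 add r2: issue@5 deps=(None,3) exec_start@5 write@8
I5 add r4: issue@6 deps=(None,None) exec_start@6 write@8
I6 mul r4: issue@7 deps=(5,2) exec_start@8 write@11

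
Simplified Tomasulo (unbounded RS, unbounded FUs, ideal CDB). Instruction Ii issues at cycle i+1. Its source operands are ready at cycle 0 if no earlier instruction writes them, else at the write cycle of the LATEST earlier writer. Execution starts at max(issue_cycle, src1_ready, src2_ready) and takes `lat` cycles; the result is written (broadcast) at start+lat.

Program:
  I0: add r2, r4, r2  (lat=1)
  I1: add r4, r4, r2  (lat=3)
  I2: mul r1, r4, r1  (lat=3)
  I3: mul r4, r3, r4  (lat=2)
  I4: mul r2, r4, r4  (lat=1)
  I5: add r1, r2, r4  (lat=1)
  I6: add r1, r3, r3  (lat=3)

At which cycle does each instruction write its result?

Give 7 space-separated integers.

I0 add r2: issue@1 deps=(None,None) exec_start@1 write@2
I1 add r4: issue@2 deps=(None,0) exec_start@2 write@5
I2 mul r1: issue@3 deps=(1,None) exec_start@5 write@8
I3 mul r4: issue@4 deps=(None,1) exec_start@5 write@7
I4 mul r2: issue@5 deps=(3,3) exec_start@7 write@8
I5 add r1: issue@6 deps=(4,3) exec_start@8 write@9
I6 add r1: issue@7 deps=(None,None) exec_start@7 write@10

Answer: 2 5 8 7 8 9 10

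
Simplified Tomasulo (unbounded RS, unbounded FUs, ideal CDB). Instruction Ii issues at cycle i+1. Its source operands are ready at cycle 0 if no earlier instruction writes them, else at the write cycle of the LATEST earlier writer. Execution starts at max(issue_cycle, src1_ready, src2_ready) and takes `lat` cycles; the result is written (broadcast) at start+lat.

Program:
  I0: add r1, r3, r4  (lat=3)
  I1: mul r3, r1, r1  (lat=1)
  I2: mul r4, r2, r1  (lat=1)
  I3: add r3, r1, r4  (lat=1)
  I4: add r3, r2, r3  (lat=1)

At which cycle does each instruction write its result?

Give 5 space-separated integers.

I0 add r1: issue@1 deps=(None,None) exec_start@1 write@4
I1 mul r3: issue@2 deps=(0,0) exec_start@4 write@5
I2 mul r4: issue@3 deps=(None,0) exec_start@4 write@5
I3 add r3: issue@4 deps=(0,2) exec_start@5 write@6
I4 add r3: issue@5 deps=(None,3) exec_start@6 write@7

Answer: 4 5 5 6 7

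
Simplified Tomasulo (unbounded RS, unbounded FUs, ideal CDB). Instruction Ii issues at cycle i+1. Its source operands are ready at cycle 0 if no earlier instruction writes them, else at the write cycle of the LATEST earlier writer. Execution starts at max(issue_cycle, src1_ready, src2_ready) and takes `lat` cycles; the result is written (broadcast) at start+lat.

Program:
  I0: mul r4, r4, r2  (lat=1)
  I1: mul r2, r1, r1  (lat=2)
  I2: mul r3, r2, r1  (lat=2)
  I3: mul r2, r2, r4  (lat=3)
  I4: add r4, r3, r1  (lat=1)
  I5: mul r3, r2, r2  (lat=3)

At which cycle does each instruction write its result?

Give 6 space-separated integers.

Answer: 2 4 6 7 7 10

Derivation:
I0 mul r4: issue@1 deps=(None,None) exec_start@1 write@2
I1 mul r2: issue@2 deps=(None,None) exec_start@2 write@4
I2 mul r3: issue@3 deps=(1,None) exec_start@4 write@6
I3 mul r2: issue@4 deps=(1,0) exec_start@4 write@7
I4 add r4: issue@5 deps=(2,None) exec_start@6 write@7
I5 mul r3: issue@6 deps=(3,3) exec_start@7 write@10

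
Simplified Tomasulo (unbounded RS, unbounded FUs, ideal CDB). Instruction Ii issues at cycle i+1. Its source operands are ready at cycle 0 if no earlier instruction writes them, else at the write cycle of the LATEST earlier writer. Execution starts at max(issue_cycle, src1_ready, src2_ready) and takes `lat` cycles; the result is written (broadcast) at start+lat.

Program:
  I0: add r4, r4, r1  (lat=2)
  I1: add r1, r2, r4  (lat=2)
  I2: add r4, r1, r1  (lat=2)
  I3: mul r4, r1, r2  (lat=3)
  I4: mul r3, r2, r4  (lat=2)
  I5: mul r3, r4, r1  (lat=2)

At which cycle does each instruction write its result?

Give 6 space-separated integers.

I0 add r4: issue@1 deps=(None,None) exec_start@1 write@3
I1 add r1: issue@2 deps=(None,0) exec_start@3 write@5
I2 add r4: issue@3 deps=(1,1) exec_start@5 write@7
I3 mul r4: issue@4 deps=(1,None) exec_start@5 write@8
I4 mul r3: issue@5 deps=(None,3) exec_start@8 write@10
I5 mul r3: issue@6 deps=(3,1) exec_start@8 write@10

Answer: 3 5 7 8 10 10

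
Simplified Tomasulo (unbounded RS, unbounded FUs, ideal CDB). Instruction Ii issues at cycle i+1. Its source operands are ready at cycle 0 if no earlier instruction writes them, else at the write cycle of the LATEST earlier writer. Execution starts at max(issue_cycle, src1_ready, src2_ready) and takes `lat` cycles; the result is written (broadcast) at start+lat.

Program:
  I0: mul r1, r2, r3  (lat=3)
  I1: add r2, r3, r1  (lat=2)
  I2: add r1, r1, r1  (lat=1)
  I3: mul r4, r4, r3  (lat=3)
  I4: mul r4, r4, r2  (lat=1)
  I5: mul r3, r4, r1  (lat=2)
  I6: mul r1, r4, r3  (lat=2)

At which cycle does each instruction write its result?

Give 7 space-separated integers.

I0 mul r1: issue@1 deps=(None,None) exec_start@1 write@4
I1 add r2: issue@2 deps=(None,0) exec_start@4 write@6
I2 add r1: issue@3 deps=(0,0) exec_start@4 write@5
I3 mul r4: issue@4 deps=(None,None) exec_start@4 write@7
I4 mul r4: issue@5 deps=(3,1) exec_start@7 write@8
I5 mul r3: issue@6 deps=(4,2) exec_start@8 write@10
I6 mul r1: issue@7 deps=(4,5) exec_start@10 write@12

Answer: 4 6 5 7 8 10 12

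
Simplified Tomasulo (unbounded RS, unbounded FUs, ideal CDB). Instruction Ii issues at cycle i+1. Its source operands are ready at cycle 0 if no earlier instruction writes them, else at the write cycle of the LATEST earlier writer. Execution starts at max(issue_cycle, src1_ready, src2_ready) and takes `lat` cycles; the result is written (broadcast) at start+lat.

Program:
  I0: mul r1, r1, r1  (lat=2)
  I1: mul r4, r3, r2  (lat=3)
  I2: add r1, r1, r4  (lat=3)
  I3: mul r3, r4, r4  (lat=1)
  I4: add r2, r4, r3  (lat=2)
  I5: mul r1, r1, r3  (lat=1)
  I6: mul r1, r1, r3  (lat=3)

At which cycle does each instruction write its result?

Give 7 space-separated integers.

Answer: 3 5 8 6 8 9 12

Derivation:
I0 mul r1: issue@1 deps=(None,None) exec_start@1 write@3
I1 mul r4: issue@2 deps=(None,None) exec_start@2 write@5
I2 add r1: issue@3 deps=(0,1) exec_start@5 write@8
I3 mul r3: issue@4 deps=(1,1) exec_start@5 write@6
I4 add r2: issue@5 deps=(1,3) exec_start@6 write@8
I5 mul r1: issue@6 deps=(2,3) exec_start@8 write@9
I6 mul r1: issue@7 deps=(5,3) exec_start@9 write@12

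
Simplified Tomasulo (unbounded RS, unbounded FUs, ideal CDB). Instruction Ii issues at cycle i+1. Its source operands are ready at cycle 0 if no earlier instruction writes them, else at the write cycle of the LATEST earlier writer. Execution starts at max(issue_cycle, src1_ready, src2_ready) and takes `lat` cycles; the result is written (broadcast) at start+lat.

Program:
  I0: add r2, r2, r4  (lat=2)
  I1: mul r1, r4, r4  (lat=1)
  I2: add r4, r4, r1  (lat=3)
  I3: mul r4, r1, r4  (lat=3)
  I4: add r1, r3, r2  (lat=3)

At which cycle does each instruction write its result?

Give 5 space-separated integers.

I0 add r2: issue@1 deps=(None,None) exec_start@1 write@3
I1 mul r1: issue@2 deps=(None,None) exec_start@2 write@3
I2 add r4: issue@3 deps=(None,1) exec_start@3 write@6
I3 mul r4: issue@4 deps=(1,2) exec_start@6 write@9
I4 add r1: issue@5 deps=(None,0) exec_start@5 write@8

Answer: 3 3 6 9 8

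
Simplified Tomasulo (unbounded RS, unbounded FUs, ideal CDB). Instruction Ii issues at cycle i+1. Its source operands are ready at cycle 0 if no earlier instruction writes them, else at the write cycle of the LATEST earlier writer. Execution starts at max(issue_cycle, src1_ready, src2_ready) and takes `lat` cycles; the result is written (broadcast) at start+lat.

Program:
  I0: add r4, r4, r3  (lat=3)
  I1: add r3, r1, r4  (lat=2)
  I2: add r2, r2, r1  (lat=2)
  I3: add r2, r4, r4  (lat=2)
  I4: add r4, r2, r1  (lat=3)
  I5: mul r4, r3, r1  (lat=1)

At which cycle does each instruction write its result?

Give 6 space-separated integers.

Answer: 4 6 5 6 9 7

Derivation:
I0 add r4: issue@1 deps=(None,None) exec_start@1 write@4
I1 add r3: issue@2 deps=(None,0) exec_start@4 write@6
I2 add r2: issue@3 deps=(None,None) exec_start@3 write@5
I3 add r2: issue@4 deps=(0,0) exec_start@4 write@6
I4 add r4: issue@5 deps=(3,None) exec_start@6 write@9
I5 mul r4: issue@6 deps=(1,None) exec_start@6 write@7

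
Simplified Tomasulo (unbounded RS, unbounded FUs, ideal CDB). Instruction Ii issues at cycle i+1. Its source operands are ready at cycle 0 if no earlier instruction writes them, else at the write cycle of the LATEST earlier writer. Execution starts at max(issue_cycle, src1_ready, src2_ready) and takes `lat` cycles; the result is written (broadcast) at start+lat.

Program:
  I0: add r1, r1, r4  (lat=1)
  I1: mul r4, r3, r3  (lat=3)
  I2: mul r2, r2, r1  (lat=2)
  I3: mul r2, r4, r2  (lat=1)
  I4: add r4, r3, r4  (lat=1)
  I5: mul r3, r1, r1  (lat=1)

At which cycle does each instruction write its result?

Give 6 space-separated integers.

I0 add r1: issue@1 deps=(None,None) exec_start@1 write@2
I1 mul r4: issue@2 deps=(None,None) exec_start@2 write@5
I2 mul r2: issue@3 deps=(None,0) exec_start@3 write@5
I3 mul r2: issue@4 deps=(1,2) exec_start@5 write@6
I4 add r4: issue@5 deps=(None,1) exec_start@5 write@6
I5 mul r3: issue@6 deps=(0,0) exec_start@6 write@7

Answer: 2 5 5 6 6 7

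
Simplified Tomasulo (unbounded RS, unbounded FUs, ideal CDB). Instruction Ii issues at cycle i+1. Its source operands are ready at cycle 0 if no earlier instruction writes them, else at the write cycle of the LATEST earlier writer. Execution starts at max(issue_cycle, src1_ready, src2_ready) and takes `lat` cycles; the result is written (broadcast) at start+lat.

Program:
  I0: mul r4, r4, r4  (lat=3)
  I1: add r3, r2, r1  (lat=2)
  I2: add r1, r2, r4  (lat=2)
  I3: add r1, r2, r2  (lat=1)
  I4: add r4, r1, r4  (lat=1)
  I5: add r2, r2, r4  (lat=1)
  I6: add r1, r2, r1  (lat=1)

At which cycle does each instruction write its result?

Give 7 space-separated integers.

Answer: 4 4 6 5 6 7 8

Derivation:
I0 mul r4: issue@1 deps=(None,None) exec_start@1 write@4
I1 add r3: issue@2 deps=(None,None) exec_start@2 write@4
I2 add r1: issue@3 deps=(None,0) exec_start@4 write@6
I3 add r1: issue@4 deps=(None,None) exec_start@4 write@5
I4 add r4: issue@5 deps=(3,0) exec_start@5 write@6
I5 add r2: issue@6 deps=(None,4) exec_start@6 write@7
I6 add r1: issue@7 deps=(5,3) exec_start@7 write@8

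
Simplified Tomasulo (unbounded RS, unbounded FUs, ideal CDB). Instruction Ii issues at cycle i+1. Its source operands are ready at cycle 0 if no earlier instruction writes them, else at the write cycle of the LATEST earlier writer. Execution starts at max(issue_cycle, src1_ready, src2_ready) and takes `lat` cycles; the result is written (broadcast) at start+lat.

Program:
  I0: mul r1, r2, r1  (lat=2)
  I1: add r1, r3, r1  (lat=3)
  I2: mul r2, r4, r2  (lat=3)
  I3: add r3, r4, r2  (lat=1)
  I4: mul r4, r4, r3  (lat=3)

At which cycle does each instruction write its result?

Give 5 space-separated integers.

Answer: 3 6 6 7 10

Derivation:
I0 mul r1: issue@1 deps=(None,None) exec_start@1 write@3
I1 add r1: issue@2 deps=(None,0) exec_start@3 write@6
I2 mul r2: issue@3 deps=(None,None) exec_start@3 write@6
I3 add r3: issue@4 deps=(None,2) exec_start@6 write@7
I4 mul r4: issue@5 deps=(None,3) exec_start@7 write@10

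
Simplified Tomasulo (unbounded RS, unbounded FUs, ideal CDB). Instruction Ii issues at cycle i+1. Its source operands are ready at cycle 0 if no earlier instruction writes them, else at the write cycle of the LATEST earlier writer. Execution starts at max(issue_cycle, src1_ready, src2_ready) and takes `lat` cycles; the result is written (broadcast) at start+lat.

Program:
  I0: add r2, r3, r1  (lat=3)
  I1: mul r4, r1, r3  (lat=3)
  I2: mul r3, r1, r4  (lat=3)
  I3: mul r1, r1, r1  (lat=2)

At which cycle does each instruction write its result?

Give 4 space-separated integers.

I0 add r2: issue@1 deps=(None,None) exec_start@1 write@4
I1 mul r4: issue@2 deps=(None,None) exec_start@2 write@5
I2 mul r3: issue@3 deps=(None,1) exec_start@5 write@8
I3 mul r1: issue@4 deps=(None,None) exec_start@4 write@6

Answer: 4 5 8 6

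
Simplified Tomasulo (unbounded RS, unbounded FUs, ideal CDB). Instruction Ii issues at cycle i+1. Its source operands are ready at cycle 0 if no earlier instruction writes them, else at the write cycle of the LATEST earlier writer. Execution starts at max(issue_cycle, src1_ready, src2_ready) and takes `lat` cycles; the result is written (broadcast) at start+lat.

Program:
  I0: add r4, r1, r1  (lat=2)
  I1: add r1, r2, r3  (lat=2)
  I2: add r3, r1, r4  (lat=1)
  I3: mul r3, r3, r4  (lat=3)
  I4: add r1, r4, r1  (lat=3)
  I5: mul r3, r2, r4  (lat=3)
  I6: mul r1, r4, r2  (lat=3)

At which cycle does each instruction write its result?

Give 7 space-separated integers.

Answer: 3 4 5 8 8 9 10

Derivation:
I0 add r4: issue@1 deps=(None,None) exec_start@1 write@3
I1 add r1: issue@2 deps=(None,None) exec_start@2 write@4
I2 add r3: issue@3 deps=(1,0) exec_start@4 write@5
I3 mul r3: issue@4 deps=(2,0) exec_start@5 write@8
I4 add r1: issue@5 deps=(0,1) exec_start@5 write@8
I5 mul r3: issue@6 deps=(None,0) exec_start@6 write@9
I6 mul r1: issue@7 deps=(0,None) exec_start@7 write@10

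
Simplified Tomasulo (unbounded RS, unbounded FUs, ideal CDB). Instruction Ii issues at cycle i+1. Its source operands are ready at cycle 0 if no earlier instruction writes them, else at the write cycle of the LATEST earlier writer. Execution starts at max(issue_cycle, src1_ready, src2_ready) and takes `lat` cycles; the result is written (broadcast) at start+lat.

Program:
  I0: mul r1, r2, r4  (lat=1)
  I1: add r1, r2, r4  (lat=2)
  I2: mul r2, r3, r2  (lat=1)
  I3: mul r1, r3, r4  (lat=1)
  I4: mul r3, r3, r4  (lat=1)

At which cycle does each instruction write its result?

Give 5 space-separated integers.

I0 mul r1: issue@1 deps=(None,None) exec_start@1 write@2
I1 add r1: issue@2 deps=(None,None) exec_start@2 write@4
I2 mul r2: issue@3 deps=(None,None) exec_start@3 write@4
I3 mul r1: issue@4 deps=(None,None) exec_start@4 write@5
I4 mul r3: issue@5 deps=(None,None) exec_start@5 write@6

Answer: 2 4 4 5 6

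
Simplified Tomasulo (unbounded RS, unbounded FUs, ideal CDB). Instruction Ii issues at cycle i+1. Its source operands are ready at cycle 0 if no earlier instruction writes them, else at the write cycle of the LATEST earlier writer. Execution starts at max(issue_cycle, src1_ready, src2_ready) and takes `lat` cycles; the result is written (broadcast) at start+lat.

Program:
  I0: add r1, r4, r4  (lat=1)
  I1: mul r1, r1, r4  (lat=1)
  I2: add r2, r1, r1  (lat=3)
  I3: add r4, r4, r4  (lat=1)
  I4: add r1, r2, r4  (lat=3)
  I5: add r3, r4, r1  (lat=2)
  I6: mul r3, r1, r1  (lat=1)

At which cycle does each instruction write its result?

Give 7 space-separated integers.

I0 add r1: issue@1 deps=(None,None) exec_start@1 write@2
I1 mul r1: issue@2 deps=(0,None) exec_start@2 write@3
I2 add r2: issue@3 deps=(1,1) exec_start@3 write@6
I3 add r4: issue@4 deps=(None,None) exec_start@4 write@5
I4 add r1: issue@5 deps=(2,3) exec_start@6 write@9
I5 add r3: issue@6 deps=(3,4) exec_start@9 write@11
I6 mul r3: issue@7 deps=(4,4) exec_start@9 write@10

Answer: 2 3 6 5 9 11 10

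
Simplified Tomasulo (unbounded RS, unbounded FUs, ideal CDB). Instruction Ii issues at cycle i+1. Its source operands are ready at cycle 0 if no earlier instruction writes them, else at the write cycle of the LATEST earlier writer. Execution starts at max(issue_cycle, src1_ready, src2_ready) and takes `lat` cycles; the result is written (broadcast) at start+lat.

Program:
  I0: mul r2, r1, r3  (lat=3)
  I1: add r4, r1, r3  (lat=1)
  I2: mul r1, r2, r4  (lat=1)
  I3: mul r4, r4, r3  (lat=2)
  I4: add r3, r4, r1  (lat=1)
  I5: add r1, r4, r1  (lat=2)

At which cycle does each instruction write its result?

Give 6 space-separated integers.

Answer: 4 3 5 6 7 8

Derivation:
I0 mul r2: issue@1 deps=(None,None) exec_start@1 write@4
I1 add r4: issue@2 deps=(None,None) exec_start@2 write@3
I2 mul r1: issue@3 deps=(0,1) exec_start@4 write@5
I3 mul r4: issue@4 deps=(1,None) exec_start@4 write@6
I4 add r3: issue@5 deps=(3,2) exec_start@6 write@7
I5 add r1: issue@6 deps=(3,2) exec_start@6 write@8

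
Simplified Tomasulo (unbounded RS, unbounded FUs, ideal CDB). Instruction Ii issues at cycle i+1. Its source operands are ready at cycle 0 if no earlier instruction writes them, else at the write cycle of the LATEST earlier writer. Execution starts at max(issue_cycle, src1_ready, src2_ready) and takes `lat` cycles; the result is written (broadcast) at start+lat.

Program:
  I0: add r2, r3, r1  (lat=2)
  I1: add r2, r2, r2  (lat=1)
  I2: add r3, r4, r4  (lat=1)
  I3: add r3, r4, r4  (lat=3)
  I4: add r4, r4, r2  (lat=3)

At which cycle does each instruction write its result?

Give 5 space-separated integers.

Answer: 3 4 4 7 8

Derivation:
I0 add r2: issue@1 deps=(None,None) exec_start@1 write@3
I1 add r2: issue@2 deps=(0,0) exec_start@3 write@4
I2 add r3: issue@3 deps=(None,None) exec_start@3 write@4
I3 add r3: issue@4 deps=(None,None) exec_start@4 write@7
I4 add r4: issue@5 deps=(None,1) exec_start@5 write@8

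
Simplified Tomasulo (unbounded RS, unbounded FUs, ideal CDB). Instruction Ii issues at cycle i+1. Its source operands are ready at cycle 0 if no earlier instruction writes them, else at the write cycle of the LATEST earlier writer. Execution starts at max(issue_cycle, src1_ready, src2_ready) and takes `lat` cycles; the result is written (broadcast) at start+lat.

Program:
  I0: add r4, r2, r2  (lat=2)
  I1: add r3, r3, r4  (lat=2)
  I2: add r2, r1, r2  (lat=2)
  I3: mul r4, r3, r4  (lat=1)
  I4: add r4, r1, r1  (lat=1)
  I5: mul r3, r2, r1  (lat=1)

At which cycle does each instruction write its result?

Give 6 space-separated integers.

Answer: 3 5 5 6 6 7

Derivation:
I0 add r4: issue@1 deps=(None,None) exec_start@1 write@3
I1 add r3: issue@2 deps=(None,0) exec_start@3 write@5
I2 add r2: issue@3 deps=(None,None) exec_start@3 write@5
I3 mul r4: issue@4 deps=(1,0) exec_start@5 write@6
I4 add r4: issue@5 deps=(None,None) exec_start@5 write@6
I5 mul r3: issue@6 deps=(2,None) exec_start@6 write@7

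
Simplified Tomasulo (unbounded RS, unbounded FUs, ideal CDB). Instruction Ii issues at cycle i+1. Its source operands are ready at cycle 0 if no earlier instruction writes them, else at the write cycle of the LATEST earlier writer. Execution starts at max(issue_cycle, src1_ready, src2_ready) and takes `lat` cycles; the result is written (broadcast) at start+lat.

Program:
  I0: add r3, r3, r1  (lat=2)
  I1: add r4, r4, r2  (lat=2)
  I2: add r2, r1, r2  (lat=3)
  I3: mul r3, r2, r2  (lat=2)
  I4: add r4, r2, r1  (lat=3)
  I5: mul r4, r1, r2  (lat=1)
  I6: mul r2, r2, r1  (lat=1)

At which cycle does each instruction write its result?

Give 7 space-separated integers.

Answer: 3 4 6 8 9 7 8

Derivation:
I0 add r3: issue@1 deps=(None,None) exec_start@1 write@3
I1 add r4: issue@2 deps=(None,None) exec_start@2 write@4
I2 add r2: issue@3 deps=(None,None) exec_start@3 write@6
I3 mul r3: issue@4 deps=(2,2) exec_start@6 write@8
I4 add r4: issue@5 deps=(2,None) exec_start@6 write@9
I5 mul r4: issue@6 deps=(None,2) exec_start@6 write@7
I6 mul r2: issue@7 deps=(2,None) exec_start@7 write@8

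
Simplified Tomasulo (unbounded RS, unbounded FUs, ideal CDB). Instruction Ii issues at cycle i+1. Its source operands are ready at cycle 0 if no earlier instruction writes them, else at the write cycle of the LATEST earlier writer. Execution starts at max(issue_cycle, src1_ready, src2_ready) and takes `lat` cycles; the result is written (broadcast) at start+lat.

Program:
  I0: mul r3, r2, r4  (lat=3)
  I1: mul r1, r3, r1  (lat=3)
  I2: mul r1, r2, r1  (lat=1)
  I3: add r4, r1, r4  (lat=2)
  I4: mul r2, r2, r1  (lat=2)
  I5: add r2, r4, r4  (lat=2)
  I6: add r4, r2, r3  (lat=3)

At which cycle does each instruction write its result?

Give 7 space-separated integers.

Answer: 4 7 8 10 10 12 15

Derivation:
I0 mul r3: issue@1 deps=(None,None) exec_start@1 write@4
I1 mul r1: issue@2 deps=(0,None) exec_start@4 write@7
I2 mul r1: issue@3 deps=(None,1) exec_start@7 write@8
I3 add r4: issue@4 deps=(2,None) exec_start@8 write@10
I4 mul r2: issue@5 deps=(None,2) exec_start@8 write@10
I5 add r2: issue@6 deps=(3,3) exec_start@10 write@12
I6 add r4: issue@7 deps=(5,0) exec_start@12 write@15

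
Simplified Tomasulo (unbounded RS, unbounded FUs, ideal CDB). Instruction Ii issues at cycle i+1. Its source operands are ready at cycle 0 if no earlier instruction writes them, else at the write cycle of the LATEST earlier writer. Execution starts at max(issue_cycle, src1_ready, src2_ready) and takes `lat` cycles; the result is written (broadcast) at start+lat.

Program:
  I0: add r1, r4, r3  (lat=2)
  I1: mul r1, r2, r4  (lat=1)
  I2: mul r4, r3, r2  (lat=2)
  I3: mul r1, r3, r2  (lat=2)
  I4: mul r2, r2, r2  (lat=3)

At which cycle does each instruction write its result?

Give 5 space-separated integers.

Answer: 3 3 5 6 8

Derivation:
I0 add r1: issue@1 deps=(None,None) exec_start@1 write@3
I1 mul r1: issue@2 deps=(None,None) exec_start@2 write@3
I2 mul r4: issue@3 deps=(None,None) exec_start@3 write@5
I3 mul r1: issue@4 deps=(None,None) exec_start@4 write@6
I4 mul r2: issue@5 deps=(None,None) exec_start@5 write@8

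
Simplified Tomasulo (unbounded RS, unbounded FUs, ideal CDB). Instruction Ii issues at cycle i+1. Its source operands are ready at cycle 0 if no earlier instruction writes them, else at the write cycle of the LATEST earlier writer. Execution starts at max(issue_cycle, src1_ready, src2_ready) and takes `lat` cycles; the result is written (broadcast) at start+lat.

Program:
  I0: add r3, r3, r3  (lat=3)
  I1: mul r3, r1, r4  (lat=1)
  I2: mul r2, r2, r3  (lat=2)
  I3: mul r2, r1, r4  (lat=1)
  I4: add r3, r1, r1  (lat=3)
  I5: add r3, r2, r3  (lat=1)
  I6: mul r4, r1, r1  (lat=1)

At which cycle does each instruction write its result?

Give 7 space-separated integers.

I0 add r3: issue@1 deps=(None,None) exec_start@1 write@4
I1 mul r3: issue@2 deps=(None,None) exec_start@2 write@3
I2 mul r2: issue@3 deps=(None,1) exec_start@3 write@5
I3 mul r2: issue@4 deps=(None,None) exec_start@4 write@5
I4 add r3: issue@5 deps=(None,None) exec_start@5 write@8
I5 add r3: issue@6 deps=(3,4) exec_start@8 write@9
I6 mul r4: issue@7 deps=(None,None) exec_start@7 write@8

Answer: 4 3 5 5 8 9 8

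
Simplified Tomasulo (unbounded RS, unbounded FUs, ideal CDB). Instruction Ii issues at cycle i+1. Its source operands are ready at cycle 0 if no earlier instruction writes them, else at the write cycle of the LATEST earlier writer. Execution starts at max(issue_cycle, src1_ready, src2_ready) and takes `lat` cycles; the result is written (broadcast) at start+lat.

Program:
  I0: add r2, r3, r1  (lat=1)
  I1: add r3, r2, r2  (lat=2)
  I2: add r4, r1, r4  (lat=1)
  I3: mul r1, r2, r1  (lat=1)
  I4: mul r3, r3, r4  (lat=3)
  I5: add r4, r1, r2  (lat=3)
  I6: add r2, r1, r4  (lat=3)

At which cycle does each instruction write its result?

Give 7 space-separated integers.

I0 add r2: issue@1 deps=(None,None) exec_start@1 write@2
I1 add r3: issue@2 deps=(0,0) exec_start@2 write@4
I2 add r4: issue@3 deps=(None,None) exec_start@3 write@4
I3 mul r1: issue@4 deps=(0,None) exec_start@4 write@5
I4 mul r3: issue@5 deps=(1,2) exec_start@5 write@8
I5 add r4: issue@6 deps=(3,0) exec_start@6 write@9
I6 add r2: issue@7 deps=(3,5) exec_start@9 write@12

Answer: 2 4 4 5 8 9 12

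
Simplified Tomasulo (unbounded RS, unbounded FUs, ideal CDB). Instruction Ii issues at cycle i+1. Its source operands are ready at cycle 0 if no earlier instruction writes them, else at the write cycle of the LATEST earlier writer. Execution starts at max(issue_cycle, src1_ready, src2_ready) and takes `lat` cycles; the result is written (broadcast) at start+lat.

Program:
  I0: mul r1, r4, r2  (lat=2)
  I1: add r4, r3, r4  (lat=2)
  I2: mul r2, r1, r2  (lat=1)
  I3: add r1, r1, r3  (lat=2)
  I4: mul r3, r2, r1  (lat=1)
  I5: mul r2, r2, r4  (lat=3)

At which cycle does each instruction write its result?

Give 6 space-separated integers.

I0 mul r1: issue@1 deps=(None,None) exec_start@1 write@3
I1 add r4: issue@2 deps=(None,None) exec_start@2 write@4
I2 mul r2: issue@3 deps=(0,None) exec_start@3 write@4
I3 add r1: issue@4 deps=(0,None) exec_start@4 write@6
I4 mul r3: issue@5 deps=(2,3) exec_start@6 write@7
I5 mul r2: issue@6 deps=(2,1) exec_start@6 write@9

Answer: 3 4 4 6 7 9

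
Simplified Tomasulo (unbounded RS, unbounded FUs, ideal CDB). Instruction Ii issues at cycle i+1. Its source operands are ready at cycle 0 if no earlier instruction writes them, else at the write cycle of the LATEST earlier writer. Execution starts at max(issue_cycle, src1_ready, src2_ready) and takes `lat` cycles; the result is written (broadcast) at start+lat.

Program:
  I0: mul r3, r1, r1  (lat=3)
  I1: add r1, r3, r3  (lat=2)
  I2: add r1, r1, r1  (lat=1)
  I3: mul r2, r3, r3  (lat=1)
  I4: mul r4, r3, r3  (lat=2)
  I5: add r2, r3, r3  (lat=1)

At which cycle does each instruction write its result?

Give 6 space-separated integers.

I0 mul r3: issue@1 deps=(None,None) exec_start@1 write@4
I1 add r1: issue@2 deps=(0,0) exec_start@4 write@6
I2 add r1: issue@3 deps=(1,1) exec_start@6 write@7
I3 mul r2: issue@4 deps=(0,0) exec_start@4 write@5
I4 mul r4: issue@5 deps=(0,0) exec_start@5 write@7
I5 add r2: issue@6 deps=(0,0) exec_start@6 write@7

Answer: 4 6 7 5 7 7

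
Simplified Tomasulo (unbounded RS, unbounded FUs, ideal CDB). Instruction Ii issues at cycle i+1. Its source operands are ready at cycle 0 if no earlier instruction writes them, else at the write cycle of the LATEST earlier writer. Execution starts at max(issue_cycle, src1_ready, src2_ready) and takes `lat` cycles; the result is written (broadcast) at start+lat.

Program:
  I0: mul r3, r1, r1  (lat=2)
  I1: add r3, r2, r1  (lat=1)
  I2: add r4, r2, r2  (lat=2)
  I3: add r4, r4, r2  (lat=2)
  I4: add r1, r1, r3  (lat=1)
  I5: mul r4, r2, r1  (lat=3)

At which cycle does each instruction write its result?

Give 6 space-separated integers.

Answer: 3 3 5 7 6 9

Derivation:
I0 mul r3: issue@1 deps=(None,None) exec_start@1 write@3
I1 add r3: issue@2 deps=(None,None) exec_start@2 write@3
I2 add r4: issue@3 deps=(None,None) exec_start@3 write@5
I3 add r4: issue@4 deps=(2,None) exec_start@5 write@7
I4 add r1: issue@5 deps=(None,1) exec_start@5 write@6
I5 mul r4: issue@6 deps=(None,4) exec_start@6 write@9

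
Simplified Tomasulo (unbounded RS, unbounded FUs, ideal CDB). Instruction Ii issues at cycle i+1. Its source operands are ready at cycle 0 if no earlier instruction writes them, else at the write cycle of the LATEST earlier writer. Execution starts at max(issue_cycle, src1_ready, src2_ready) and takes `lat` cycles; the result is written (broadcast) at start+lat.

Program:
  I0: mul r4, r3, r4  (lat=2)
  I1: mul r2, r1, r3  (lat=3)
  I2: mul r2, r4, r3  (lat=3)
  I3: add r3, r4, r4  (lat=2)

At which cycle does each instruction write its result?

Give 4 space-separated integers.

I0 mul r4: issue@1 deps=(None,None) exec_start@1 write@3
I1 mul r2: issue@2 deps=(None,None) exec_start@2 write@5
I2 mul r2: issue@3 deps=(0,None) exec_start@3 write@6
I3 add r3: issue@4 deps=(0,0) exec_start@4 write@6

Answer: 3 5 6 6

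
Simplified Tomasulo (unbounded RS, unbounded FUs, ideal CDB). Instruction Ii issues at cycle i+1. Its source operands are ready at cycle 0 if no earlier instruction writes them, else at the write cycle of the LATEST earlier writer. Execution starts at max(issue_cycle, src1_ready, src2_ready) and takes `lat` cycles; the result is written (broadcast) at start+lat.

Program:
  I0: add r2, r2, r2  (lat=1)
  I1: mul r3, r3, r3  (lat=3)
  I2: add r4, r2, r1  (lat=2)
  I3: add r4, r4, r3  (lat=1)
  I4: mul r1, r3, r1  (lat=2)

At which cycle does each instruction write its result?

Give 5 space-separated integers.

I0 add r2: issue@1 deps=(None,None) exec_start@1 write@2
I1 mul r3: issue@2 deps=(None,None) exec_start@2 write@5
I2 add r4: issue@3 deps=(0,None) exec_start@3 write@5
I3 add r4: issue@4 deps=(2,1) exec_start@5 write@6
I4 mul r1: issue@5 deps=(1,None) exec_start@5 write@7

Answer: 2 5 5 6 7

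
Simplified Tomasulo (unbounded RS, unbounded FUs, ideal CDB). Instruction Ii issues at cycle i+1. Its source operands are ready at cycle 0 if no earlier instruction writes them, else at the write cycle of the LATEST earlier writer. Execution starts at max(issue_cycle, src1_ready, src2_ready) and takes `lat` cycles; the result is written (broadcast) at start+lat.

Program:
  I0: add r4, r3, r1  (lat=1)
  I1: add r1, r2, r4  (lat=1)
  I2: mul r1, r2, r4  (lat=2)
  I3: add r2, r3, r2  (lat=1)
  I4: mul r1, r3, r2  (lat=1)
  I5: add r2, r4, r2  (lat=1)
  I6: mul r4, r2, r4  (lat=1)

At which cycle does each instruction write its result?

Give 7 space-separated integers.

Answer: 2 3 5 5 6 7 8

Derivation:
I0 add r4: issue@1 deps=(None,None) exec_start@1 write@2
I1 add r1: issue@2 deps=(None,0) exec_start@2 write@3
I2 mul r1: issue@3 deps=(None,0) exec_start@3 write@5
I3 add r2: issue@4 deps=(None,None) exec_start@4 write@5
I4 mul r1: issue@5 deps=(None,3) exec_start@5 write@6
I5 add r2: issue@6 deps=(0,3) exec_start@6 write@7
I6 mul r4: issue@7 deps=(5,0) exec_start@7 write@8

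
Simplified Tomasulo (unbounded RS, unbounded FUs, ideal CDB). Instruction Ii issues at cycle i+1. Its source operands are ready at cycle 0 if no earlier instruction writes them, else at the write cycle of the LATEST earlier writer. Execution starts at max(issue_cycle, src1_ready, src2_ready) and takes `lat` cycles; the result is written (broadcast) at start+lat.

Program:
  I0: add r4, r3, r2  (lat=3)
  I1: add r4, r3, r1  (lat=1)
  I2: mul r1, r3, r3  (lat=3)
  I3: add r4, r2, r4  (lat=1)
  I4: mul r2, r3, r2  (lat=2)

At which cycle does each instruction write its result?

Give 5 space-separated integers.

I0 add r4: issue@1 deps=(None,None) exec_start@1 write@4
I1 add r4: issue@2 deps=(None,None) exec_start@2 write@3
I2 mul r1: issue@3 deps=(None,None) exec_start@3 write@6
I3 add r4: issue@4 deps=(None,1) exec_start@4 write@5
I4 mul r2: issue@5 deps=(None,None) exec_start@5 write@7

Answer: 4 3 6 5 7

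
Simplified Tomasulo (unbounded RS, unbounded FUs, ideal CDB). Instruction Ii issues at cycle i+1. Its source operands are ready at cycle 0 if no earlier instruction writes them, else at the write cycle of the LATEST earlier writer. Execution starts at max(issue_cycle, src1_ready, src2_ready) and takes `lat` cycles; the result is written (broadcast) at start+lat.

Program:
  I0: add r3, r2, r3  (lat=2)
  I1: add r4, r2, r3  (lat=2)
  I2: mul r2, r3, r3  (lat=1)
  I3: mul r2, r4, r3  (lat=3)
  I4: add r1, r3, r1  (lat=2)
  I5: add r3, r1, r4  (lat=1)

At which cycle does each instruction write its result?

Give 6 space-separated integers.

I0 add r3: issue@1 deps=(None,None) exec_start@1 write@3
I1 add r4: issue@2 deps=(None,0) exec_start@3 write@5
I2 mul r2: issue@3 deps=(0,0) exec_start@3 write@4
I3 mul r2: issue@4 deps=(1,0) exec_start@5 write@8
I4 add r1: issue@5 deps=(0,None) exec_start@5 write@7
I5 add r3: issue@6 deps=(4,1) exec_start@7 write@8

Answer: 3 5 4 8 7 8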